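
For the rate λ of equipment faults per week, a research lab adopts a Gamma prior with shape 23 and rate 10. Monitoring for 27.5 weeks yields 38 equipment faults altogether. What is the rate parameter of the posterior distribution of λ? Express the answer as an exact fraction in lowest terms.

Total count 38 over total exposure 27.5 weeks.
Conjugate update: add total count to the shape and total exposure to the rate, giving Gamma(61, 75/2).

75/2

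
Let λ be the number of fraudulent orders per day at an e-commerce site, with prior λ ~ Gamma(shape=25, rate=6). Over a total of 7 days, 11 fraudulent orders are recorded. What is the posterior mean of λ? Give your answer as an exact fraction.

36/13

Total count 11 over total exposure 7 days.
Conjugate update: add total count to the shape and total exposure to the rate, giving Gamma(36, 13).
Posterior mean = α'/β' = 36/13.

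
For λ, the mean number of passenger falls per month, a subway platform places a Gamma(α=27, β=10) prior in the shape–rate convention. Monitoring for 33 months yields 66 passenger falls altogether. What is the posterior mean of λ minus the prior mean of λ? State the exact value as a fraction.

-231/430

Total count 66 over total exposure 33 months.
Conjugate update: add total count to the shape and total exposure to the rate, giving Gamma(93, 43).
Posterior mean = 93/43 = 93/43; prior mean = 27/10 = 27/10. Difference = 93/43 − 27/10 = -231/430.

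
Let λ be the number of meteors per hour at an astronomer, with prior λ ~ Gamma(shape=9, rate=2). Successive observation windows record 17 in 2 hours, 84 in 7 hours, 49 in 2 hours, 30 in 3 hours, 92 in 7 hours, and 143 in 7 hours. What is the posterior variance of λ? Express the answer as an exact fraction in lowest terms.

106/225

Total count: 17 + 84 + 49 + 30 + 92 + 143 = 415.
Total exposure: 2 + 7 + 2 + 3 + 7 + 7 = 28 hours.
By Gamma–Poisson conjugacy, the posterior is Gamma(α + Σx, β + Σt) = Gamma(9 + 415, 2 + 28) = Gamma(424, 30).
Posterior variance = α'/β'² = 424/900 = 106/225.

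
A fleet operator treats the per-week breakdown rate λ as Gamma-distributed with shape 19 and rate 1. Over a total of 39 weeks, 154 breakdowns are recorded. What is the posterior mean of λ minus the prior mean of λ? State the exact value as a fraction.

-587/40

Total count 154 over total exposure 39 weeks.
The Gamma prior is conjugate for the Poisson rate, so λ | data ~ Gamma(19+154, 1+39) = Gamma(173, 40).
Posterior mean = 173/40 = 173/40; prior mean = 19/1 = 19. Difference = 173/40 − 19 = -587/40.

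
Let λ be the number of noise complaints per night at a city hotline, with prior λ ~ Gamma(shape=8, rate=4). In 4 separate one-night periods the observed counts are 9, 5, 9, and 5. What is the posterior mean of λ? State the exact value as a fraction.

9/2

Total count: 9 + 5 + 9 + 5 = 28.
Total exposure: 4 nights.
By Gamma–Poisson conjugacy, the posterior is Gamma(α + Σx, β + Σt) = Gamma(8 + 28, 4 + 4) = Gamma(36, 8).
Posterior mean = α'/β' = 36/8 = 9/2.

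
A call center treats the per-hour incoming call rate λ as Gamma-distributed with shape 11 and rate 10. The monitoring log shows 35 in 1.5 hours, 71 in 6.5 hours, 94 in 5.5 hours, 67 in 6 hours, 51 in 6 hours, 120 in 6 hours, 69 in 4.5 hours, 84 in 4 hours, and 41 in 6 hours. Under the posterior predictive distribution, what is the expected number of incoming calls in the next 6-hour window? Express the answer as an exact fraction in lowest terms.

Total count: 35 + 71 + 94 + 67 + 51 + 120 + 69 + 84 + 41 = 632.
Total exposure: 1.5 + 6.5 + 5.5 + 6 + 6 + 6 + 4.5 + 4 + 6 = 46 hours.
By Gamma–Poisson conjugacy, the posterior is Gamma(α + Σx, β + Σt) = Gamma(11 + 632, 10 + 46) = Gamma(643, 56).
Predictive mean over a 6-hour window = T·E[λ|data] = 6·643/56 = 1929/28.

1929/28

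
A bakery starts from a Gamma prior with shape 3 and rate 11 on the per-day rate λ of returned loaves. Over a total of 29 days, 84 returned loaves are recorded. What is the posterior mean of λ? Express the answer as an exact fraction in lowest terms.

Total count 84 over total exposure 29 days.
By Gamma–Poisson conjugacy, the posterior is Gamma(α + Σx, β + Σt) = Gamma(3 + 84, 11 + 29) = Gamma(87, 40).
Posterior mean = α'/β' = 87/40.

87/40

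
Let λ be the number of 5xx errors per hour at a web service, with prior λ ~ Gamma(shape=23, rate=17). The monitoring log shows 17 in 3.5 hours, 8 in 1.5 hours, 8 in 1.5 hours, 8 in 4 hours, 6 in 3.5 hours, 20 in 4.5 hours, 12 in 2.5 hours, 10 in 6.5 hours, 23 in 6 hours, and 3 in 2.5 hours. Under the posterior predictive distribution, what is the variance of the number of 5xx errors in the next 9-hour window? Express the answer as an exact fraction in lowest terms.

Total count: 17 + 8 + 8 + 8 + 6 + 20 + 12 + 10 + 23 + 3 = 115.
Total exposure: 3.5 + 1.5 + 1.5 + 4 + 3.5 + 4.5 + 2.5 + 6.5 + 6 + 2.5 = 36 hours.
Posterior: α' = 23 + 115 = 138, β' = 17 + 36 = 53.
The posterior predictive for a window of length T is Negative Binomial with variance T·α'·(β'+T)/β'² = 9·138·62/2809 = 77004/2809.

77004/2809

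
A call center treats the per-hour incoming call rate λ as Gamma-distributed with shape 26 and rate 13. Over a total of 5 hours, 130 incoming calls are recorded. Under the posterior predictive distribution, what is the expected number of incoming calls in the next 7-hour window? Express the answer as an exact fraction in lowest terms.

182/3

Total count 130 over total exposure 5 hours.
Gamma(α, β) with Poisson data over total exposure Σt gives posterior Gamma(α+Σx, β+Σt) = Gamma(156, 18).
Predictive mean over a 7-hour window = T·E[λ|data] = 7·156/18 = 182/3.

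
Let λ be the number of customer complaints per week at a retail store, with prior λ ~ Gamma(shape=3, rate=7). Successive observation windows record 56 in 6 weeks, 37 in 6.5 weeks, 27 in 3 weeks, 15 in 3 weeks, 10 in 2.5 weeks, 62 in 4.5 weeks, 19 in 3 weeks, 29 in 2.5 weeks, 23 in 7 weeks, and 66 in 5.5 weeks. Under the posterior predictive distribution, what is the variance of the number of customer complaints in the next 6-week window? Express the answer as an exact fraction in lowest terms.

470532/10201

Total count: 56 + 37 + 27 + 15 + 10 + 62 + 19 + 29 + 23 + 66 = 344.
Total exposure: 6 + 6.5 + 3 + 3 + 2.5 + 4.5 + 3 + 2.5 + 7 + 5.5 = 43.5 weeks.
The Gamma prior is conjugate for the Poisson rate, so λ | data ~ Gamma(3+344, 7+43.5) = Gamma(347, 101/2).
The posterior predictive for a window of length T is Negative Binomial with variance T·α'·(β'+T)/β'² = 6·347·(113/2)/(10201/4) = 470532/10201.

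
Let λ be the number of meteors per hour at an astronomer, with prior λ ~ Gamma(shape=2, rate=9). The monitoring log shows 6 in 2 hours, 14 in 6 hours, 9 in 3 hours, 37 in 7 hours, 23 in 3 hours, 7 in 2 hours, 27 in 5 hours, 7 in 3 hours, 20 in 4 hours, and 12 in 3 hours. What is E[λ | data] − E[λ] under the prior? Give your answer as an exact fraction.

Total count: 6 + 14 + 9 + 37 + 23 + 7 + 27 + 7 + 20 + 12 = 162.
Total exposure: 2 + 6 + 3 + 7 + 3 + 2 + 5 + 3 + 4 + 3 = 38 hours.
Gamma(α, β) with Poisson data over total exposure Σt gives posterior Gamma(α+Σx, β+Σt) = Gamma(164, 47).
Posterior mean = 164/47 = 164/47; prior mean = 2/9 = 2/9. Difference = 164/47 − 2/9 = 1382/423.

1382/423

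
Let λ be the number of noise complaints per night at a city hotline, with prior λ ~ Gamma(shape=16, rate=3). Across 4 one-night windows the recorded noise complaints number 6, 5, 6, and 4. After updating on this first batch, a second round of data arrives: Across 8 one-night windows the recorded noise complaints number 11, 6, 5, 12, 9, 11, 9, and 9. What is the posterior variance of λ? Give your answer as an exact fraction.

Total count: 6 + 5 + 6 + 4 = 21.
Total exposure: 4 nights.
After the first batch: Gamma(16 + 21, 3 + 4) = Gamma(37, 7).
Total count: 11 + 6 + 5 + 12 + 9 + 11 + 9 + 9 = 72.
Total exposure: 8 nights.
After the second batch: Gamma(37 + 72, 7 + 8) = Gamma(109, 15).
Posterior variance = α'/β'² = 109/225.

109/225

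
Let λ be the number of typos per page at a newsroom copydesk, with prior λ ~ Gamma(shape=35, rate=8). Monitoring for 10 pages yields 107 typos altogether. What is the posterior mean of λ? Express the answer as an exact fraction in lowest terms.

Total count 107 over total exposure 10 pages.
By Gamma–Poisson conjugacy, the posterior is Gamma(α + Σx, β + Σt) = Gamma(35 + 107, 8 + 10) = Gamma(142, 18).
Posterior mean = α'/β' = 142/18 = 71/9.

71/9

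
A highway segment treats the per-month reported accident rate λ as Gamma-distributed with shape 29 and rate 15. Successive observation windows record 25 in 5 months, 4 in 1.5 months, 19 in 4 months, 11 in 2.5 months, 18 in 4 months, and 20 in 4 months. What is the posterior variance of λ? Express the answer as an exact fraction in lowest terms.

Total count: 25 + 4 + 19 + 11 + 18 + 20 = 97.
Total exposure: 5 + 1.5 + 4 + 2.5 + 4 + 4 = 21 months.
Conjugate update: add total count to the shape and total exposure to the rate, giving Gamma(126, 36).
Posterior variance = α'/β'² = 126/1296 = 7/72.

7/72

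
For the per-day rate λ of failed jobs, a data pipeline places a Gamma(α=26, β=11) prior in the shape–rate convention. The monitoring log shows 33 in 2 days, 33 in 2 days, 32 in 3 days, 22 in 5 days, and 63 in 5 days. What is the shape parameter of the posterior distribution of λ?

Total count: 33 + 33 + 32 + 22 + 63 = 183.
Total exposure: 2 + 2 + 3 + 5 + 5 = 17 days.
By Gamma–Poisson conjugacy, the posterior is Gamma(α + Σx, β + Σt) = Gamma(26 + 183, 11 + 17) = Gamma(209, 28).

209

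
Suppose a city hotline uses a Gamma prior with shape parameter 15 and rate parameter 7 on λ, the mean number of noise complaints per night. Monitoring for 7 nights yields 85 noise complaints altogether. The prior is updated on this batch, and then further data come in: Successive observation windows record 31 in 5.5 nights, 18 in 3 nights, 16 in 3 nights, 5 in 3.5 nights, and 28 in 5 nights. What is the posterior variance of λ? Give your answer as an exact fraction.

Total count 85 over total exposure 7 nights.
After the first batch: Gamma(15 + 85, 7 + 7) = Gamma(100, 14).
Total count: 31 + 18 + 16 + 5 + 28 = 98.
Total exposure: 5.5 + 3 + 3 + 3.5 + 5 = 20 nights.
After the second batch: Gamma(100 + 98, 14 + 20) = Gamma(198, 34).
Posterior variance = α'/β'² = 198/1156 = 99/578.

99/578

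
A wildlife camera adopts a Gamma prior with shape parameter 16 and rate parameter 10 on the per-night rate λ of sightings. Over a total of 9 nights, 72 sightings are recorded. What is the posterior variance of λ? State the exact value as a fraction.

Total count 72 over total exposure 9 nights.
Gamma(α, β) with Poisson data over total exposure Σt gives posterior Gamma(α+Σx, β+Σt) = Gamma(88, 19).
Posterior variance = α'/β'² = 88/361.

88/361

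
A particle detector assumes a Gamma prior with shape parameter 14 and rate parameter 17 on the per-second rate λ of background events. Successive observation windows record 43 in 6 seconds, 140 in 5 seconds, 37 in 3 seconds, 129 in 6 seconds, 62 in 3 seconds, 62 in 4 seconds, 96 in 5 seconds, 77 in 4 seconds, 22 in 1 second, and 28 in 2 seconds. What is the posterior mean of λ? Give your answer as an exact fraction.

355/28

Total count: 43 + 140 + 37 + 129 + 62 + 62 + 96 + 77 + 22 + 28 = 696.
Total exposure: 6 + 5 + 3 + 6 + 3 + 4 + 5 + 4 + 1 + 2 = 39 seconds.
By Gamma–Poisson conjugacy, the posterior is Gamma(α + Σx, β + Σt) = Gamma(14 + 696, 17 + 39) = Gamma(710, 56).
Posterior mean = α'/β' = 710/56 = 355/28.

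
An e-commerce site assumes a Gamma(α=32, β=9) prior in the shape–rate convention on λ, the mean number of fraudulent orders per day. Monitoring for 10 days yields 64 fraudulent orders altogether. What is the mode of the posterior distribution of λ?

5

Total count 64 over total exposure 10 days.
The Gamma prior is conjugate for the Poisson rate, so λ | data ~ Gamma(32+64, 9+10) = Gamma(96, 19).
Posterior mode = (α'−1)/β' = 95/19 = 5.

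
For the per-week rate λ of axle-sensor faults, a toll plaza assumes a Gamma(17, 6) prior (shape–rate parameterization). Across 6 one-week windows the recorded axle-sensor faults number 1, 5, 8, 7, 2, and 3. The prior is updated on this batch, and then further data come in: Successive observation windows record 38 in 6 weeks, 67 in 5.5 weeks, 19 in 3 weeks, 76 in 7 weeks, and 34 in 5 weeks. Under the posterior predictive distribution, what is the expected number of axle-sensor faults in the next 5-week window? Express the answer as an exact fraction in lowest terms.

Total count: 1 + 5 + 8 + 7 + 2 + 3 = 26.
Total exposure: 6 weeks.
After the first batch: Gamma(17 + 26, 6 + 6) = Gamma(43, 12).
Total count: 38 + 67 + 19 + 76 + 34 = 234.
Total exposure: 6 + 5.5 + 3 + 7 + 5 = 26.5 weeks.
After the second batch: Gamma(43 + 234, 12 + 26.5) = Gamma(277, 77/2).
Predictive mean over a 5-week window = T·E[λ|data] = 5·277/(77/2) = 2770/77.

2770/77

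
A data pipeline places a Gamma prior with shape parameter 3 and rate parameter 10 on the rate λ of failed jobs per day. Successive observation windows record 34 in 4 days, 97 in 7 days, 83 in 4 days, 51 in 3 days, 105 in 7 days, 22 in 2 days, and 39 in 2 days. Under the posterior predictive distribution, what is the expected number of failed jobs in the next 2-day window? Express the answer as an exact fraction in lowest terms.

Total count: 34 + 97 + 83 + 51 + 105 + 22 + 39 = 431.
Total exposure: 4 + 7 + 4 + 3 + 7 + 2 + 2 = 29 days.
The Gamma prior is conjugate for the Poisson rate, so λ | data ~ Gamma(3+431, 10+29) = Gamma(434, 39).
Predictive mean over a 2-day window = T·E[λ|data] = 2·434/39 = 868/39.

868/39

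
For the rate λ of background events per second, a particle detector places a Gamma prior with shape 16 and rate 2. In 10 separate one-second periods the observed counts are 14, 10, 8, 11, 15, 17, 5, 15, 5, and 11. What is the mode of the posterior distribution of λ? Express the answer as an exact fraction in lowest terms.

Total count: 14 + 10 + 8 + 11 + 15 + 17 + 5 + 15 + 5 + 11 = 111.
Total exposure: 10 seconds.
Gamma(α, β) with Poisson data over total exposure Σt gives posterior Gamma(α+Σx, β+Σt) = Gamma(127, 12).
Posterior mode = (α'−1)/β' = 126/12 = 21/2.

21/2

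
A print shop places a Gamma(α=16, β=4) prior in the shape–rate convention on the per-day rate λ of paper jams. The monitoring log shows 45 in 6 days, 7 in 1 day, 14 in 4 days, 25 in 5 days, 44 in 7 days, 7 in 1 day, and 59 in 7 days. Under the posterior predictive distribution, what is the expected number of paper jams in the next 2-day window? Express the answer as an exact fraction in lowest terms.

Total count: 45 + 7 + 14 + 25 + 44 + 7 + 59 = 201.
Total exposure: 6 + 1 + 4 + 5 + 7 + 1 + 7 = 31 days.
Conjugate update: add total count to the shape and total exposure to the rate, giving Gamma(217, 35).
Predictive mean over a 2-day window = T·E[λ|data] = 2·217/35 = 62/5.

62/5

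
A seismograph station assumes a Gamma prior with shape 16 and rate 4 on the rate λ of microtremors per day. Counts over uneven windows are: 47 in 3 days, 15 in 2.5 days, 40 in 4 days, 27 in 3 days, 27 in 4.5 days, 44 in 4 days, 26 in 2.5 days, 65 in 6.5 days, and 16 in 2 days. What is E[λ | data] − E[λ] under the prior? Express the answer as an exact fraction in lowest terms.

179/36

Total count: 47 + 15 + 40 + 27 + 27 + 44 + 26 + 65 + 16 = 307.
Total exposure: 3 + 2.5 + 4 + 3 + 4.5 + 4 + 2.5 + 6.5 + 2 = 32 days.
The Gamma prior is conjugate for the Poisson rate, so λ | data ~ Gamma(16+307, 4+32) = Gamma(323, 36).
Posterior mean = 323/36 = 323/36; prior mean = 16/4 = 4. Difference = 323/36 − 4 = 179/36.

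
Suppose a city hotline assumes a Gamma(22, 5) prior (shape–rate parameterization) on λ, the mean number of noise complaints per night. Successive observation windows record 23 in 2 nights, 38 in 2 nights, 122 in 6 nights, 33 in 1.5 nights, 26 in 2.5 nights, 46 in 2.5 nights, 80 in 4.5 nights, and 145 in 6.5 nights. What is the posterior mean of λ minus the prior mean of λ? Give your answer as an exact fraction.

Total count: 23 + 38 + 122 + 33 + 26 + 46 + 80 + 145 = 513.
Total exposure: 2 + 2 + 6 + 1.5 + 2.5 + 2.5 + 4.5 + 6.5 = 27.5 nights.
Conjugate update: add total count to the shape and total exposure to the rate, giving Gamma(535, 65/2).
Posterior mean = 535/(65/2) = 214/13; prior mean = 22/5 = 22/5. Difference = 214/13 − 22/5 = 784/65.

784/65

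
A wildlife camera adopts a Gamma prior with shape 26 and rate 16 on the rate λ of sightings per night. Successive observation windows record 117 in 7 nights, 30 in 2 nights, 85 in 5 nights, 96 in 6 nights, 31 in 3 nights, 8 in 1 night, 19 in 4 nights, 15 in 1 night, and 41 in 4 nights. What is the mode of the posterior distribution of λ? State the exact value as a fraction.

Total count: 117 + 30 + 85 + 96 + 31 + 8 + 19 + 15 + 41 = 442.
Total exposure: 7 + 2 + 5 + 6 + 3 + 1 + 4 + 1 + 4 = 33 nights.
Conjugate update: add total count to the shape and total exposure to the rate, giving Gamma(468, 49).
Posterior mode = (α'−1)/β' = 467/49.

467/49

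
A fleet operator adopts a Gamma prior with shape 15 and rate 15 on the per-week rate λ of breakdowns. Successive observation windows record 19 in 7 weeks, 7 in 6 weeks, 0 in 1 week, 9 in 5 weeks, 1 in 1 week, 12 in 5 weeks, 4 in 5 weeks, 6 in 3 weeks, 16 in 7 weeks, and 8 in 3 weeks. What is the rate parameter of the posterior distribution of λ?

58

Total count: 19 + 7 + 0 + 9 + 1 + 12 + 4 + 6 + 16 + 8 = 82.
Total exposure: 7 + 6 + 1 + 5 + 1 + 5 + 5 + 3 + 7 + 3 = 43 weeks.
Gamma(α, β) with Poisson data over total exposure Σt gives posterior Gamma(α+Σx, β+Σt) = Gamma(97, 58).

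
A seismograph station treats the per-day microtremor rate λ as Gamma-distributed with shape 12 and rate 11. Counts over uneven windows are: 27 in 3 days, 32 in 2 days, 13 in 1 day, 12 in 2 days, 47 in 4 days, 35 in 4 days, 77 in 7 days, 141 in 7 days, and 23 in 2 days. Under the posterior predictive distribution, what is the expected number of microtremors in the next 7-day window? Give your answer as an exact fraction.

2933/43

Total count: 27 + 32 + 13 + 12 + 47 + 35 + 77 + 141 + 23 = 407.
Total exposure: 3 + 2 + 1 + 2 + 4 + 4 + 7 + 7 + 2 = 32 days.
Gamma(α, β) with Poisson data over total exposure Σt gives posterior Gamma(α+Σx, β+Σt) = Gamma(419, 43).
Predictive mean over a 7-day window = T·E[λ|data] = 7·419/43 = 2933/43.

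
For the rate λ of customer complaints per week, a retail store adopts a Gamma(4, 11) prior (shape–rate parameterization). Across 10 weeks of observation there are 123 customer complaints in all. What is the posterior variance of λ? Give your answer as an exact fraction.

Total count 123 over total exposure 10 weeks.
By Gamma–Poisson conjugacy, the posterior is Gamma(α + Σx, β + Σt) = Gamma(4 + 123, 11 + 10) = Gamma(127, 21).
Posterior variance = α'/β'² = 127/441.

127/441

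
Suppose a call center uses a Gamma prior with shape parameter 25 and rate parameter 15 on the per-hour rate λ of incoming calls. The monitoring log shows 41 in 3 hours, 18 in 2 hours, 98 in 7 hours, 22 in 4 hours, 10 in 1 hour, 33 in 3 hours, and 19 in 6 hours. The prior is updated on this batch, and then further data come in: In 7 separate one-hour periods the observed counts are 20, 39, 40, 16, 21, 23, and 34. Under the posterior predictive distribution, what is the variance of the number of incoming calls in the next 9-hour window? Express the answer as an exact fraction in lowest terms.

Total count: 41 + 18 + 98 + 22 + 10 + 33 + 19 = 241.
Total exposure: 3 + 2 + 7 + 4 + 1 + 3 + 6 = 26 hours.
After the first batch: Gamma(25 + 241, 15 + 26) = Gamma(266, 41).
Total count: 20 + 39 + 40 + 16 + 21 + 23 + 34 = 193.
Total exposure: 7 hours.
After the second batch: Gamma(266 + 193, 41 + 7) = Gamma(459, 48).
The posterior predictive for a window of length T is Negative Binomial with variance T·α'·(β'+T)/β'² = 9·459·57/2304 = 26163/256.

26163/256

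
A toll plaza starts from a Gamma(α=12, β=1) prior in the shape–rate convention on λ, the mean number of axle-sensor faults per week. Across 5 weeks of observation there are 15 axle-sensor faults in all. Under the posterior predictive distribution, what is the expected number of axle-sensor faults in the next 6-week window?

27

Total count 15 over total exposure 5 weeks.
The Gamma prior is conjugate for the Poisson rate, so λ | data ~ Gamma(12+15, 1+5) = Gamma(27, 6).
Predictive mean over a 6-week window = T·E[λ|data] = 6·27/6 = 27.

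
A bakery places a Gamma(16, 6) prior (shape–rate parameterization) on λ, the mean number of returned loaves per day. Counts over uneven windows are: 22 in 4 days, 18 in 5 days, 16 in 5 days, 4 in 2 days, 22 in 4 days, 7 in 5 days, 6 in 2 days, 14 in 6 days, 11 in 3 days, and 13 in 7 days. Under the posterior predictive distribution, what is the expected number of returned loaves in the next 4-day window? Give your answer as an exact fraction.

596/49

Total count: 22 + 18 + 16 + 4 + 22 + 7 + 6 + 14 + 11 + 13 = 133.
Total exposure: 4 + 5 + 5 + 2 + 4 + 5 + 2 + 6 + 3 + 7 = 43 days.
Posterior: α' = 16 + 133 = 149, β' = 6 + 43 = 49.
Predictive mean over a 4-day window = T·E[λ|data] = 4·149/49 = 596/49.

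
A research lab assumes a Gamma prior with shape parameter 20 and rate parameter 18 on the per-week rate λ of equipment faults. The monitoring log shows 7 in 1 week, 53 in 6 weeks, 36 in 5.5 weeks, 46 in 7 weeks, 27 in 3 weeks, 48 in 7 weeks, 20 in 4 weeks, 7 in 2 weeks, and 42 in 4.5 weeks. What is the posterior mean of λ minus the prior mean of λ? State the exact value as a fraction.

1087/261

Total count: 7 + 53 + 36 + 46 + 27 + 48 + 20 + 7 + 42 = 286.
Total exposure: 1 + 6 + 5.5 + 7 + 3 + 7 + 4 + 2 + 4.5 = 40 weeks.
The Gamma prior is conjugate for the Poisson rate, so λ | data ~ Gamma(20+286, 18+40) = Gamma(306, 58).
Posterior mean = 306/58 = 153/29; prior mean = 20/18 = 10/9. Difference = 153/29 − 10/9 = 1087/261.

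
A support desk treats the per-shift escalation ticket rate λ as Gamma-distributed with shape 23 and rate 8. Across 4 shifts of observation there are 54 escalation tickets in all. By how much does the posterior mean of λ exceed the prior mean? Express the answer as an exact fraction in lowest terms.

85/24

Total count 54 over total exposure 4 shifts.
The Gamma prior is conjugate for the Poisson rate, so λ | data ~ Gamma(23+54, 8+4) = Gamma(77, 12).
Posterior mean = 77/12 = 77/12; prior mean = 23/8 = 23/8. Difference = 77/12 − 23/8 = 85/24.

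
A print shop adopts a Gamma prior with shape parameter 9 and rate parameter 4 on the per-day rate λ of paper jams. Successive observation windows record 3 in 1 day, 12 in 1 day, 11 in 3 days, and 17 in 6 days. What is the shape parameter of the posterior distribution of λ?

52

Total count: 3 + 12 + 11 + 17 = 43.
Total exposure: 1 + 1 + 3 + 6 = 11 days.
Conjugate update: add total count to the shape and total exposure to the rate, giving Gamma(52, 15).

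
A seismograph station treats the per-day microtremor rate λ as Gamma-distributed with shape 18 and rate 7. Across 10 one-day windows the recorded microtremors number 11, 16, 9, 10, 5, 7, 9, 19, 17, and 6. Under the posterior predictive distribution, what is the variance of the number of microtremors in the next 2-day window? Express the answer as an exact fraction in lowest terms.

4826/289

Total count: 11 + 16 + 9 + 10 + 5 + 7 + 9 + 19 + 17 + 6 = 109.
Total exposure: 10 days.
The Gamma prior is conjugate for the Poisson rate, so λ | data ~ Gamma(18+109, 7+10) = Gamma(127, 17).
The posterior predictive for a window of length T is Negative Binomial with variance T·α'·(β'+T)/β'² = 2·127·19/289 = 4826/289.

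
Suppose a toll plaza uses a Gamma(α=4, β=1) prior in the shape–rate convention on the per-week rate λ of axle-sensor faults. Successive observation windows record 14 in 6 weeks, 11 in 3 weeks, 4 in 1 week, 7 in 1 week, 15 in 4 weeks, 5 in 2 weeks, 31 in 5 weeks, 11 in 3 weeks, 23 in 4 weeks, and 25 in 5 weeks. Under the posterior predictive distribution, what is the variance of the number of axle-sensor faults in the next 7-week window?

Total count: 14 + 11 + 4 + 7 + 15 + 5 + 31 + 11 + 23 + 25 = 146.
Total exposure: 6 + 3 + 1 + 1 + 4 + 2 + 5 + 3 + 4 + 5 = 34 weeks.
By Gamma–Poisson conjugacy, the posterior is Gamma(α + Σx, β + Σt) = Gamma(4 + 146, 1 + 34) = Gamma(150, 35).
The posterior predictive for a window of length T is Negative Binomial with variance T·α'·(β'+T)/β'² = 7·150·42/1225 = 36.

36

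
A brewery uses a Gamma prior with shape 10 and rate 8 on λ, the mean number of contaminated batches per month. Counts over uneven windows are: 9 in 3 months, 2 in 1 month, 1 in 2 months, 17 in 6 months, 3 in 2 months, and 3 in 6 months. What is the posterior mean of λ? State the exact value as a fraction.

45/28

Total count: 9 + 2 + 1 + 17 + 3 + 3 = 35.
Total exposure: 3 + 1 + 2 + 6 + 2 + 6 = 20 months.
By Gamma–Poisson conjugacy, the posterior is Gamma(α + Σx, β + Σt) = Gamma(10 + 35, 8 + 20) = Gamma(45, 28).
Posterior mean = α'/β' = 45/28.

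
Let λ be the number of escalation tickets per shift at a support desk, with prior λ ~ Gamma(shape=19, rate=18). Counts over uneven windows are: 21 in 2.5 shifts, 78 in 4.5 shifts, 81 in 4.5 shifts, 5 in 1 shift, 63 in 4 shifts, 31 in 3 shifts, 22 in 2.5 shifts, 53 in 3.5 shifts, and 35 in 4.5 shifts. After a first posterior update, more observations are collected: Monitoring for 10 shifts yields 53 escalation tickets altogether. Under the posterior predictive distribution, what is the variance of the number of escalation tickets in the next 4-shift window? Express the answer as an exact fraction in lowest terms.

28582/841

Total count: 21 + 78 + 81 + 5 + 63 + 31 + 22 + 53 + 35 = 389.
Total exposure: 2.5 + 4.5 + 4.5 + 1 + 4 + 3 + 2.5 + 3.5 + 4.5 = 30 shifts.
After the first batch: Gamma(19 + 389, 18 + 30) = Gamma(408, 48).
Total count 53 over total exposure 10 shifts.
After the second batch: Gamma(408 + 53, 48 + 10) = Gamma(461, 58).
The posterior predictive for a window of length T is Negative Binomial with variance T·α'·(β'+T)/β'² = 4·461·62/3364 = 28582/841.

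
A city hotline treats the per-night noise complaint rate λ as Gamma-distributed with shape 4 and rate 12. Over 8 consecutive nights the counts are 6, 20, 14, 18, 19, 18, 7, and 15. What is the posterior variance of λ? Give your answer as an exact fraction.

121/400

Total count: 6 + 20 + 14 + 18 + 19 + 18 + 7 + 15 = 117.
Total exposure: 8 nights.
Conjugate update: add total count to the shape and total exposure to the rate, giving Gamma(121, 20).
Posterior variance = α'/β'² = 121/400.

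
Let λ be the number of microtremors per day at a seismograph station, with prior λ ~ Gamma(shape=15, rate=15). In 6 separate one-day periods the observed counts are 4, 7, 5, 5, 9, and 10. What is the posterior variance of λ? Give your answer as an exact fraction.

55/441

Total count: 4 + 7 + 5 + 5 + 9 + 10 = 40.
Total exposure: 6 days.
By Gamma–Poisson conjugacy, the posterior is Gamma(α + Σx, β + Σt) = Gamma(15 + 40, 15 + 6) = Gamma(55, 21).
Posterior variance = α'/β'² = 55/441.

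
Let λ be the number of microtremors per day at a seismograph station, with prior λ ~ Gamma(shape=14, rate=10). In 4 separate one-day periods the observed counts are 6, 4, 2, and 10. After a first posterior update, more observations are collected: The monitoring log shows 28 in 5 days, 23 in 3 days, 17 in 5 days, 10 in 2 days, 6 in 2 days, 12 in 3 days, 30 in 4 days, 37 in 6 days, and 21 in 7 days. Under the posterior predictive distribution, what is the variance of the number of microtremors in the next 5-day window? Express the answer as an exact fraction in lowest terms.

61600/2601

Total count: 6 + 4 + 2 + 10 = 22.
Total exposure: 4 days.
After the first batch: Gamma(14 + 22, 10 + 4) = Gamma(36, 14).
Total count: 28 + 23 + 17 + 10 + 6 + 12 + 30 + 37 + 21 = 184.
Total exposure: 5 + 3 + 5 + 2 + 2 + 3 + 4 + 6 + 7 = 37 days.
After the second batch: Gamma(36 + 184, 14 + 37) = Gamma(220, 51).
The posterior predictive for a window of length T is Negative Binomial with variance T·α'·(β'+T)/β'² = 5·220·56/2601 = 61600/2601.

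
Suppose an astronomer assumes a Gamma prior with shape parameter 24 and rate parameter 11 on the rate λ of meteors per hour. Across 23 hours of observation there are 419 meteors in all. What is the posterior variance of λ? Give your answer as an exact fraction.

Total count 419 over total exposure 23 hours.
Conjugate update: add total count to the shape and total exposure to the rate, giving Gamma(443, 34).
Posterior variance = α'/β'² = 443/1156.

443/1156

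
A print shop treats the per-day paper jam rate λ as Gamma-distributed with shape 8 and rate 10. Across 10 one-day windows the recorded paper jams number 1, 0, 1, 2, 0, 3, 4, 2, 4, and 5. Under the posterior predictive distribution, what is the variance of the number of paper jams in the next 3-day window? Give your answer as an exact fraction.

207/40

Total count: 1 + 0 + 1 + 2 + 0 + 3 + 4 + 2 + 4 + 5 = 22.
Total exposure: 10 days.
By Gamma–Poisson conjugacy, the posterior is Gamma(α + Σx, β + Σt) = Gamma(8 + 22, 10 + 10) = Gamma(30, 20).
The posterior predictive for a window of length T is Negative Binomial with variance T·α'·(β'+T)/β'² = 3·30·23/400 = 207/40.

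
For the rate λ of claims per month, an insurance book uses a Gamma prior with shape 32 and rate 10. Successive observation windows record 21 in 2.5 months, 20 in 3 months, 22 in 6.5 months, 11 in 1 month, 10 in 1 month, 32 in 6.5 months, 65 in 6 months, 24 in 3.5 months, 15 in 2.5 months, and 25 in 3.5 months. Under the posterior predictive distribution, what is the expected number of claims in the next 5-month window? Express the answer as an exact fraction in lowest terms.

Total count: 21 + 20 + 22 + 11 + 10 + 32 + 65 + 24 + 15 + 25 = 245.
Total exposure: 2.5 + 3 + 6.5 + 1 + 1 + 6.5 + 6 + 3.5 + 2.5 + 3.5 = 36 months.
By Gamma–Poisson conjugacy, the posterior is Gamma(α + Σx, β + Σt) = Gamma(32 + 245, 10 + 36) = Gamma(277, 46).
Predictive mean over a 5-month window = T·E[λ|data] = 5·277/46 = 1385/46.

1385/46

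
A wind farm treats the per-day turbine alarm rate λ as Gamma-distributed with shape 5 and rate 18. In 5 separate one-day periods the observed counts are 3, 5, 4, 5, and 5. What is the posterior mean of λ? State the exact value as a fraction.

Total count: 3 + 5 + 4 + 5 + 5 = 22.
Total exposure: 5 days.
The Gamma prior is conjugate for the Poisson rate, so λ | data ~ Gamma(5+22, 18+5) = Gamma(27, 23).
Posterior mean = α'/β' = 27/23.

27/23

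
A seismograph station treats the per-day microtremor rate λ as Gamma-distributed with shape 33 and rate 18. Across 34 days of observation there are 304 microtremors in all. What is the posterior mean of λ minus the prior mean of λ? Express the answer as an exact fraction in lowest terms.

725/156

Total count 304 over total exposure 34 days.
Posterior: α' = 33 + 304 = 337, β' = 18 + 34 = 52.
Posterior mean = 337/52 = 337/52; prior mean = 33/18 = 11/6. Difference = 337/52 − 11/6 = 725/156.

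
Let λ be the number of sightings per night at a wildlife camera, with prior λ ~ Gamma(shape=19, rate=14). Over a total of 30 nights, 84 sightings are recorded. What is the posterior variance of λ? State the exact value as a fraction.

103/1936

Total count 84 over total exposure 30 nights.
By Gamma–Poisson conjugacy, the posterior is Gamma(α + Σx, β + Σt) = Gamma(19 + 84, 14 + 30) = Gamma(103, 44).
Posterior variance = α'/β'² = 103/1936.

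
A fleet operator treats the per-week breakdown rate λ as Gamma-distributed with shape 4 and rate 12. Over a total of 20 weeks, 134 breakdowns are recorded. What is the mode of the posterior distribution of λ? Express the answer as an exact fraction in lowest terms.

Total count 134 over total exposure 20 weeks.
Conjugate update: add total count to the shape and total exposure to the rate, giving Gamma(138, 32).
Posterior mode = (α'−1)/β' = 137/32.

137/32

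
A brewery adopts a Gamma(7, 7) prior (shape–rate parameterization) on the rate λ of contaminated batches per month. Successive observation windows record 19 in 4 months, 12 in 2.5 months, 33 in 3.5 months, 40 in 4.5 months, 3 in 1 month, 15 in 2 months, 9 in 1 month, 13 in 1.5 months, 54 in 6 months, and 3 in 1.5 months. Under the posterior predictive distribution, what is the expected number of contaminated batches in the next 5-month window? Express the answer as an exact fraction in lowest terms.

2080/69

Total count: 19 + 12 + 33 + 40 + 3 + 15 + 9 + 13 + 54 + 3 = 201.
Total exposure: 4 + 2.5 + 3.5 + 4.5 + 1 + 2 + 1 + 1.5 + 6 + 1.5 = 27.5 months.
By Gamma–Poisson conjugacy, the posterior is Gamma(α + Σx, β + Σt) = Gamma(7 + 201, 7 + 27.5) = Gamma(208, 69/2).
Predictive mean over a 5-month window = T·E[λ|data] = 5·208/(69/2) = 2080/69.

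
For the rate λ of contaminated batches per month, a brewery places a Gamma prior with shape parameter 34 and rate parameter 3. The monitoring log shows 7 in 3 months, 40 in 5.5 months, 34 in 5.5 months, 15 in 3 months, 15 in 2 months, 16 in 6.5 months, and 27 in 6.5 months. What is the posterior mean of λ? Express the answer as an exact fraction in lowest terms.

Total count: 7 + 40 + 34 + 15 + 15 + 16 + 27 = 154.
Total exposure: 3 + 5.5 + 5.5 + 3 + 2 + 6.5 + 6.5 = 32 months.
Posterior: α' = 34 + 154 = 188, β' = 3 + 32 = 35.
Posterior mean = α'/β' = 188/35.

188/35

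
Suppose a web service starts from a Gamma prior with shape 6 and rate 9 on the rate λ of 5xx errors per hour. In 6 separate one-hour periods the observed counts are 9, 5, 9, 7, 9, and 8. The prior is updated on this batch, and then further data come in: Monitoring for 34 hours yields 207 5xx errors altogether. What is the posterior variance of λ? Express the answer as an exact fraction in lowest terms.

Total count: 9 + 5 + 9 + 7 + 9 + 8 = 47.
Total exposure: 6 hours.
After the first batch: Gamma(6 + 47, 9 + 6) = Gamma(53, 15).
Total count 207 over total exposure 34 hours.
After the second batch: Gamma(53 + 207, 15 + 34) = Gamma(260, 49).
Posterior variance = α'/β'² = 260/2401.

260/2401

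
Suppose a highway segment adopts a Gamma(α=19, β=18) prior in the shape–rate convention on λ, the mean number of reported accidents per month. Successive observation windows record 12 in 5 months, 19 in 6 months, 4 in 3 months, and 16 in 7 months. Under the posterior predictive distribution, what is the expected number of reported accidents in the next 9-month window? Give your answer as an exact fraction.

Total count: 12 + 19 + 4 + 16 = 51.
Total exposure: 5 + 6 + 3 + 7 = 21 months.
By Gamma–Poisson conjugacy, the posterior is Gamma(α + Σx, β + Σt) = Gamma(19 + 51, 18 + 21) = Gamma(70, 39).
Predictive mean over a 9-month window = T·E[λ|data] = 9·70/39 = 210/13.

210/13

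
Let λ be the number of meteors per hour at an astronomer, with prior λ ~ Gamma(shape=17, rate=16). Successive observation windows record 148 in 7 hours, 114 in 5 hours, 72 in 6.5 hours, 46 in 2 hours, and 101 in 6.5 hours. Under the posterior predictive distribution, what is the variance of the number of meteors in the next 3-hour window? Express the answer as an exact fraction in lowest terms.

68724/1849

Total count: 148 + 114 + 72 + 46 + 101 = 481.
Total exposure: 7 + 5 + 6.5 + 2 + 6.5 = 27 hours.
Conjugate update: add total count to the shape and total exposure to the rate, giving Gamma(498, 43).
The posterior predictive for a window of length T is Negative Binomial with variance T·α'·(β'+T)/β'² = 3·498·46/1849 = 68724/1849.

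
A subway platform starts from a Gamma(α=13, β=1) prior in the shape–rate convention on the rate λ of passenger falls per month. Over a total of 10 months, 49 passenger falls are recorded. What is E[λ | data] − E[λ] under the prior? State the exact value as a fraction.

Total count 49 over total exposure 10 months.
Conjugate update: add total count to the shape and total exposure to the rate, giving Gamma(62, 11).
Posterior mean = 62/11 = 62/11; prior mean = 13/1 = 13. Difference = 62/11 − 13 = -81/11.

-81/11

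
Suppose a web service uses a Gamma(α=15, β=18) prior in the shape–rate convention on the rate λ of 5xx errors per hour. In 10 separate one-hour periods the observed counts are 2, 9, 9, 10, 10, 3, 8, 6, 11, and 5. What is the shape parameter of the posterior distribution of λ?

88

Total count: 2 + 9 + 9 + 10 + 10 + 3 + 8 + 6 + 11 + 5 = 73.
Total exposure: 10 hours.
Conjugate update: add total count to the shape and total exposure to the rate, giving Gamma(88, 28).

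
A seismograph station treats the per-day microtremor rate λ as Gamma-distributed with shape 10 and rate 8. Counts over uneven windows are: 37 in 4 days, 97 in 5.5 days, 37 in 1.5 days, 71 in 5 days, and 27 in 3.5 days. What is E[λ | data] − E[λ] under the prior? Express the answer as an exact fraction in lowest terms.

Total count: 37 + 97 + 37 + 71 + 27 = 269.
Total exposure: 4 + 5.5 + 1.5 + 5 + 3.5 = 19.5 days.
The Gamma prior is conjugate for the Poisson rate, so λ | data ~ Gamma(10+269, 8+19.5) = Gamma(279, 55/2).
Posterior mean = 279/(55/2) = 558/55; prior mean = 10/8 = 5/4. Difference = 558/55 − 5/4 = 1957/220.

1957/220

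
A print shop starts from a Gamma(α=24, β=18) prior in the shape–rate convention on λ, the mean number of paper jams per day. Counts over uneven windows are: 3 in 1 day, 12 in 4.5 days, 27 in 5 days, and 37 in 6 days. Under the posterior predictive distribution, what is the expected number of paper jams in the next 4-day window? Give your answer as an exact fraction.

Total count: 3 + 12 + 27 + 37 = 79.
Total exposure: 1 + 4.5 + 5 + 6 = 16.5 days.
Conjugate update: add total count to the shape and total exposure to the rate, giving Gamma(103, 69/2).
Predictive mean over a 4-day window = T·E[λ|data] = 4·103/(69/2) = 824/69.

824/69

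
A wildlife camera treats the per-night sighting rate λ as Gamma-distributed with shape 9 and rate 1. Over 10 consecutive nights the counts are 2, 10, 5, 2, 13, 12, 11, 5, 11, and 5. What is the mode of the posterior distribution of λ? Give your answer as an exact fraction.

84/11

Total count: 2 + 10 + 5 + 2 + 13 + 12 + 11 + 5 + 11 + 5 = 76.
Total exposure: 10 nights.
By Gamma–Poisson conjugacy, the posterior is Gamma(α + Σx, β + Σt) = Gamma(9 + 76, 1 + 10) = Gamma(85, 11).
Posterior mode = (α'−1)/β' = 84/11.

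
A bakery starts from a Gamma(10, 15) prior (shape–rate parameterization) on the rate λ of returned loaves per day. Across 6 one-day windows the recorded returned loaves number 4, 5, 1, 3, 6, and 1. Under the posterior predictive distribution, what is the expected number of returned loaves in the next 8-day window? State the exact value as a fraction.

80/7

Total count: 4 + 5 + 1 + 3 + 6 + 1 = 20.
Total exposure: 6 days.
The Gamma prior is conjugate for the Poisson rate, so λ | data ~ Gamma(10+20, 15+6) = Gamma(30, 21).
Predictive mean over an 8-day window = T·E[λ|data] = 8·30/21 = 80/7.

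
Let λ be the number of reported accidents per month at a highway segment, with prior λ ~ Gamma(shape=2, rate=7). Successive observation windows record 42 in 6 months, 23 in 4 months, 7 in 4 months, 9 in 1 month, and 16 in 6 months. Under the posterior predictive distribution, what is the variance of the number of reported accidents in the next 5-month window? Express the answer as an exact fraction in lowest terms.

Total count: 42 + 23 + 7 + 9 + 16 = 97.
Total exposure: 6 + 4 + 4 + 1 + 6 = 21 months.
Posterior: α' = 2 + 97 = 99, β' = 7 + 21 = 28.
The posterior predictive for a window of length T is Negative Binomial with variance T·α'·(β'+T)/β'² = 5·99·33/784 = 16335/784.

16335/784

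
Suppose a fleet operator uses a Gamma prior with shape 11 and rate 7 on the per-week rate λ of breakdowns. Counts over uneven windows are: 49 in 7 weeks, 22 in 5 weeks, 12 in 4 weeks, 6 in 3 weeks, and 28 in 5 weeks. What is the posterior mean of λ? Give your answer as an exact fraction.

128/31

Total count: 49 + 22 + 12 + 6 + 28 = 117.
Total exposure: 7 + 5 + 4 + 3 + 5 = 24 weeks.
Gamma(α, β) with Poisson data over total exposure Σt gives posterior Gamma(α+Σx, β+Σt) = Gamma(128, 31).
Posterior mean = α'/β' = 128/31.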